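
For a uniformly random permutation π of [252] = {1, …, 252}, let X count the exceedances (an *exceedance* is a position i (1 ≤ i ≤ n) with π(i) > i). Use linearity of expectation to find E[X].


Write X = Σ_{i=1}^{252} X_i, where X_i = 1_{π(i) > i}.
For each fixed i, π(i) is uniform over {1, …, 252} (marginal of a uniform permutation), so P[π(i) > i] = (n − i)/n. Summing: Σ_{i=1}^{252} (n − i)/n = (0 + 1 + … + 251)/252 = 252(252 − 1)/(2·252) = (252 − 1)/2.
Hence E[X] = Σ_{i=1}^{252} (252 − i)/252 = 251/2 ≈ 125.5000.

E[X] = 251/2 = 125.5000.


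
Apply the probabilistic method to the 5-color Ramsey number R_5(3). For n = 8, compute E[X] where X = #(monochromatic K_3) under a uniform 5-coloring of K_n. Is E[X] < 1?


E[X] = C(8, 3) · 5^{1 − 3} = 56 · 5^{−2} = 56/25.
As a reduced fraction: E[X] = 56/25 ≈ 2.2400.
Is E[X] < 1? NO.
Since E[X] ≥ 1, the first-moment bound is inconclusive at n = 8; it does NOT by itself certify R_5(3) > 8.

E[X] = 56/25 ≈ 2.2400; E[X] ≥ 1; first-moment method inconclusive here.


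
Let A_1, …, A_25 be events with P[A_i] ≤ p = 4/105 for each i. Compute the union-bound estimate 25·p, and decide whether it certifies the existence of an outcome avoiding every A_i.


Union bound: P[∪_{i=1}^{25} A_i] ≤ Σ_i P[A_i] ≤ 25·p = 25·(4/105) = 20/21.
Numerically: 20/21 ≈ 0.952381.
Is 20/21 < 1? YES.
Since P[∪ A_i] ≤ 20/21 < 1, the complement has P[∩ A_i^c] ≥ 1 − 20/21 = 1/21 > 0, so some outcome avoids every A_i.

25·p = 20/21 ≈ 0.952381; existence CERTIFIED by the union bound.


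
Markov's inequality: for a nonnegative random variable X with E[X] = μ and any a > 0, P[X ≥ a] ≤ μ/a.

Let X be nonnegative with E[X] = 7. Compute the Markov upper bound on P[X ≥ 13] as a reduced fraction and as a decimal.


μ = E[X] = 7, a = 13.
Markov: P[X ≥ 13] ≤ μ/a = (7)/13 = 7/13.
Numerically: ≈ 0.53846.
(Since a = 13 > μ = 7.00000, the bound 7/13 is < 1 and informative.)

P[X ≥ 13] ≤ 7/13 ≈ 0.53846.


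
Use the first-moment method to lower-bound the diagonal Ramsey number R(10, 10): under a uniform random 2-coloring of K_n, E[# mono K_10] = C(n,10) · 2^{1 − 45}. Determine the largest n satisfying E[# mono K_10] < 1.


We need C(n, 10) · 2^{1 − 45} < 1, i.e. C(n, 10) < 2^{45 − 1} = 17592186044416.
Check values of n near the boundary:
  n = 96: C(96, 10) = 11279926456656; 11279926456656 < 17592186044416? YES
  n = 97: C(97, 10) = 12576469727536; 12576469727536 < 17592186044416? YES
  n = 98: C(98, 10) = 14005614014756; 14005614014756 < 17592186044416? YES
  n = 99: C(99, 10) = 15579278510796; 15579278510796 < 17592186044416? YES
  n = 100: C(100, 10) = 17310309456440; 17310309456440 < 17592186044416? YES
  n = 101: C(101, 10) = 19212541264840; 19212541264840 < 17592186044416? NO
  n = 102: C(102, 10) = 21300860967540; 21300860967540 < 17592186044416? NO
  n = 103: C(103, 10) = 23591276125340; 23591276125340 < 17592186044416? NO
The largest n with C(n, 10) < 17592186044416 is n = 100 (where E[X] = 2163788682055/2199023255552 ≈ 0.983977). Hence R(10, 10) > 100, i.e. R(10, 10) ≥ 101.

Largest n = 100; hence R(10, 10) > 100.


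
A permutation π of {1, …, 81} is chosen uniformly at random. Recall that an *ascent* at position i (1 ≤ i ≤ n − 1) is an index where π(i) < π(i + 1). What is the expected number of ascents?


Write X = Σ X_I over i = 1, …, 80, with X_I the indicator of one ascent.
There are 80 indicators.
For each fixed i, the pair (π(i), π(i+1)) is a uniformly random ordered pair of distinct values from {1, …, 81}; by symmetry P[π(i) < π(i+1)] = 1/2.
By linearity: E[X] = 80 · (1/2) = (81 − 1) · (1/2) = 40 ≈ 40.00000.

E[X] = 40 = 40.00000.


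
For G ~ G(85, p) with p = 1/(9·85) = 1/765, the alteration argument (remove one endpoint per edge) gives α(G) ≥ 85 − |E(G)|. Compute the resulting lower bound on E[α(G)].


E[|E(G)|] = C(85, 2)·p = 3570 · (1/765) = 14/3.
E[α(G)] ≥ n − E[|E(G)|] = 85 − 14/3 = 241/3.
Numerically: ≈ 80.333333.
(This is only a lower bound; the true E[α(G)] may be larger.)

E[α(G)] ≥ 241/3 ≈ 80.333333.


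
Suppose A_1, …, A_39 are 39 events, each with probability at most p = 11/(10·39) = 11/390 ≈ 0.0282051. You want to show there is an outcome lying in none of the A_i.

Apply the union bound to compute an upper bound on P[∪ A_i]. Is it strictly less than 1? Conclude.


Union bound: P[∪_{i=1}^{39} A_i] ≤ Σ_i P[A_i] ≤ 39·p = 39·(11/390) = 11/10.
Numerically: 11/10 ≈ 1.1000000.
Is 11/10 < 1? NO.
Since the bound 11/10 is ≥ 1, the union bound is uninformative here; it does NOT by itself certify existence.

39·p = 11/10 ≈ 1.1000000; existence NOT certified by the union bound.


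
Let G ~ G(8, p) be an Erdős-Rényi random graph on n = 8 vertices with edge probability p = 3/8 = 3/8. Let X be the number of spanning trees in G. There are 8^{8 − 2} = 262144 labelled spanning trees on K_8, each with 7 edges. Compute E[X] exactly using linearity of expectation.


K_8 has 8^{8 − 2} = 262144 labelled spanning trees.
For each such spanning tree H, let X_H = 1 if all 7 edges of H are present in G. Then P[X_H = 1] = p^{7} = (3/8)^{7} = 2187/2097152.
Summing the indicators: E[X] = Σ_H E[X_H] = 262144 · p^{7} = 262144 · 2187/2097152 = 2187/8.
Numerically: E[X] ≈ 273.4.

E[X] = 262144 · (3/8)^{7} = 2187/8 ≈ 273.4.


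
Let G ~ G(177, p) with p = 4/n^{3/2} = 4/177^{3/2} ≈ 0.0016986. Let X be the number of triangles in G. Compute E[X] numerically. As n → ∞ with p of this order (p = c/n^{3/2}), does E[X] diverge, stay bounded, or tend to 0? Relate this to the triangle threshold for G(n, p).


Number of potential triangles: C(177, 3) = 908600.
Each occurs with probability p³ ≈ (0.0016986)³ ≈ 4.9011757e-09.
By linearity: E[X] = C(177, 3)·p³ ≈ 908600 · 4.9011757e-09 ≈ 0.00445.
Since α = 3/2 > 1, p = c/n^{3/2} = o(1/n) is below the triangle threshold p ~ 1/n. Asymptotically E[X] ~ (c³/6)·n^{3(1−α)} = (4³/6)·n^{-1.5} → 0, so by Markov's inequality G has no triangles w.h.p.

E[X] ≈ 0.00445; in regime p = Θ(1/n^{3/2}) E[X] tends to 0 (below the triangle threshold p ~ 1/n).


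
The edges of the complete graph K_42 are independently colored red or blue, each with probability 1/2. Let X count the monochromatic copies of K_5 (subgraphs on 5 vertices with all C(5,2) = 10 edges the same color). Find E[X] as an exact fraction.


Let X = Σ_S X_S over the C(42, 5) = 850668 subsets S of size 5, where X_S = 1 if the K_5 on S is monochromatic.
For a fixed S, the K_5 on S has C(5, 2) = 10 edges. P[all 10 edges red] = (1/2)^10, and likewise for blue, so P[monochromatic] = 2·(1/2)^10 = 2^{1 − 10} = 1/512.
Summing: E[X] = C(42, 5) · 2^{1 − 10} = 850668 · 1/512 = 212667/128.
Numerically: E[X] ≈ 1661.4609.

E[X] = C(42,5)·2^(1−C(5,2)) = 212667/128 ≈ 1661.4609.


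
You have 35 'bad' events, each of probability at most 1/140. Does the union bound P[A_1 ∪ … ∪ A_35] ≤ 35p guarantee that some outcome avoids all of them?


Union bound: P[∪_{i=1}^{35} A_i] ≤ Σ_i P[A_i] ≤ 35·p = 35·(1/140) = 1/4.
Numerically: 1/4 ≈ 0.2500000.
Is 1/4 < 1? YES.
Since P[∪ A_i] ≤ 1/4 < 1, the complement has P[∩ A_i^c] ≥ 1 − 1/4 = 3/4 > 0, so some outcome avoids every A_i.

35·p = 1/4 ≈ 0.2500000; existence CERTIFIED by the union bound.


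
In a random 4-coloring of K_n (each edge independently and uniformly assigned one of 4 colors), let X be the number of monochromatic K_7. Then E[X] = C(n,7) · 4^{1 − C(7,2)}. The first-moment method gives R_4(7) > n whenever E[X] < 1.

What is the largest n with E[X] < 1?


We need C(n, 7) · 4^{1 − 21} < 1, i.e. C(n, 7) < 4^{21 − 1} = 1099511627776.
Check values of n near the boundary:
  n = 175: C(175, 7) = 883208107275; 883208107275 < 1099511627776? YES
  n = 176: C(176, 7) = 919790691600; 919790691600 < 1099511627776? YES
  n = 177: C(177, 7) = 957664425960; 957664425960 < 1099511627776? YES
  n = 178: C(178, 7) = 996867063280; 996867063280 < 1099511627776? YES
  n = 179: C(179, 7) = 1037437234460; 1037437234460 < 1099511627776? YES
  n = 180: C(180, 7) = 1079414463600; 1079414463600 < 1099511627776? YES
  n = 181: C(181, 7) = 1122839183400; 1122839183400 < 1099511627776? NO
  n = 182: C(182, 7) = 1167752750736; 1167752750736 < 1099511627776? NO
The largest n with C(n, 7) < 1099511627776 is n = 180 (where E[X] = 67463403975/68719476736 ≈ 0.98172). Hence R_4(7) > 180, i.e. R_4(7) ≥ 181.

Largest n = 180; hence R_4(7) > 180.


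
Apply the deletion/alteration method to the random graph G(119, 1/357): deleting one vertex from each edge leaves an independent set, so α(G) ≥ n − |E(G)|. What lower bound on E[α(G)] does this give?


E[|E(G)|] = C(119, 2)·p = 7021 · (1/357) = 59/3.
E[α(G)] ≥ n − E[|E(G)|] = 119 − 59/3 = 298/3.
Numerically: ≈ 99.333.
(This is only a lower bound; the true E[α(G)] may be larger.)

E[α(G)] ≥ 298/3 ≈ 99.333.


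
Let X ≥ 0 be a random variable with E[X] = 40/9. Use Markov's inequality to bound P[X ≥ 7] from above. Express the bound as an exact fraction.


μ = E[X] = 40/9, a = 7.
Markov: P[X ≥ 7] ≤ μ/a = (40/9)/7 = 40/63.
Numerically: ≈ 0.6349.
(Since a = 7 > μ = 4.4444, the bound 40/63 is < 1 and informative.)

P[X ≥ 7] ≤ 40/63 ≈ 0.6349.


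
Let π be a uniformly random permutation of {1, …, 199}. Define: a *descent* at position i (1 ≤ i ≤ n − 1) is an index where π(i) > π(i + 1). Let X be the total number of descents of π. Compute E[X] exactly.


Write X = Σ X_I over i = 1, …, 198, with X_I the indicator of one descent.
There are 198 indicators.
For each fixed i, the pair (π(i), π(i+1)) is a uniformly random ordered pair of distinct values from {1, …, 199}; by symmetry P[π(i) > π(i+1)] = 1/2.
By linearity: E[X] = 198 · (1/2) = (199 − 1) · (1/2) = 99 ≈ 99.000000.

E[X] = 99 = 99.000000.


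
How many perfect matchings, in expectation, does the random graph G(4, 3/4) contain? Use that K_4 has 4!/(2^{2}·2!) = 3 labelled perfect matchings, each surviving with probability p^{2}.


K_4 has 4!/(2^{2}·2!) = 3 labelled perfect matchings.
For each such perfect matching H, let X_H = 1 if all 2 edges of H are present in G. Then P[X_H = 1] = p^{2} = (3/4)^{2} = 9/16.
Summing the indicators: E[X] = Σ_H E[X_H] = 3 · p^{2} = 3 · 9/16 = 27/16.
Numerically: E[X] ≈ 1.6875.

E[X] = 3 · (3/4)^{2} = 27/16 ≈ 1.6875.


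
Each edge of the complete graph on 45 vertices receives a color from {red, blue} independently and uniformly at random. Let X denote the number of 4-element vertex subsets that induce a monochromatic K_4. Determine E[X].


Let X = Σ_S X_S over the C(45, 4) = 148995 subsets S of size 4, where X_S = 1 if the K_4 on S is monochromatic.
For a fixed S, the K_4 on S has C(4, 2) = 6 edges. P[all 6 edges red] = (1/2)^6, and likewise for blue, so P[monochromatic] = 2·(1/2)^6 = 2^{1 − 6} = 1/32.
Summing: E[X] = C(45, 4) · 2^{1 − 6} = 148995 · 1/32 = 148995/32.
Numerically: E[X] ≈ 4656.09375.

E[X] = C(45,4)·2^(1−C(4,2)) = 148995/32 ≈ 4656.09375.


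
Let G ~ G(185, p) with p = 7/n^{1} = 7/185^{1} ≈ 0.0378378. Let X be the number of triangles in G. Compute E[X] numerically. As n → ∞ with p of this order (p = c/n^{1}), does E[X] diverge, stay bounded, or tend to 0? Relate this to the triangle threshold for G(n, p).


Number of potential triangles: C(185, 3) = 1038220.
Each occurs with probability p³ ≈ (0.0378378)³ ≈ 5.41725071e-05.
By linearity: E[X] = C(185, 3)·p³ ≈ 1038220 · 5.41725071e-05 ≈ 56.242980.
Here α = 1, so p = 7/n is exactly at the triangle threshold p ~ 1/n. Asymptotically E[X] → c³/6 = 7³/6 = 343/6 ≈ 57.166667, a bounded constant. In this regime the triangle count is asymptotically Poisson(c³/6).

E[X] ≈ 56.242980; in regime p = Θ(1/n^{1}) E[X] stays bounded (at the triangle threshold p ~ 1/n).


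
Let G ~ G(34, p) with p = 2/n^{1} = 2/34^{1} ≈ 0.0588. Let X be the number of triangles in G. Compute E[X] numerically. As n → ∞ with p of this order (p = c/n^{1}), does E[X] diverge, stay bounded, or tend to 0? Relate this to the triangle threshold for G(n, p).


Number of potential triangles: C(34, 3) = 5984.
Each occurs with probability p³ ≈ (0.0588)³ ≈ 2.03542e-04.
By linearity: E[X] = C(34, 3)·p³ ≈ 5984 · 2.03542e-04 ≈ 1.218.
Here α = 1, so p = 2/n is exactly at the triangle threshold p ~ 1/n. Asymptotically E[X] → c³/6 = 2³/6 = 4/3 ≈ 1.333, a bounded constant. In this regime the triangle count is asymptotically Poisson(c³/6).

E[X] ≈ 1.218; in regime p = Θ(1/n^{1}) E[X] stays bounded (at the triangle threshold p ~ 1/n).


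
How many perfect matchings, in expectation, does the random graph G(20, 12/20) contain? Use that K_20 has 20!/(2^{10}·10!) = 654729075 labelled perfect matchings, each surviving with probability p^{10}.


K_20 has 20!/(2^{10}·10!) = 654729075 labelled perfect matchings.
For each such perfect matching H, let X_H = 1 if all 10 edges of H are present in G. Then P[X_H = 1] = p^{10} = (3/5)^{10} = 59049/9765625.
By linearity: E[X] = Σ_H E[X_H] = 654729075 · p^{10} = 654729075 · 59049/9765625 = 1546443885987/390625.
Numerically: E[X] ≈ 3.9589e+06.

E[X] = 654729075 · (3/5)^{10} = 1546443885987/390625 ≈ 3.9589e+06.


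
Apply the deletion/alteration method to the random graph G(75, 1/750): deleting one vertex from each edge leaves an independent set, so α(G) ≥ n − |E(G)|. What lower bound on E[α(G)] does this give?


E[|E(G)|] = C(75, 2)·p = 2775 · (1/750) = 37/10.
E[α(G)] ≥ n − E[|E(G)|] = 75 − 37/10 = 713/10.
Numerically: ≈ 71.3000.
(This is only a lower bound; the true E[α(G)] may be larger.)

E[α(G)] ≥ 713/10 ≈ 71.3000.


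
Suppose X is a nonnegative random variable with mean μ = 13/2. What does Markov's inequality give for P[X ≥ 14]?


μ = E[X] = 13/2, a = 14.
Markov: P[X ≥ 14] ≤ μ/a = (13/2)/14 = 13/28.
Numerically: ≈ 0.46429.
(Since a = 14 > μ = 6.50000, the bound 13/28 is < 1 and informative.)

P[X ≥ 14] ≤ 13/28 ≈ 0.46429.


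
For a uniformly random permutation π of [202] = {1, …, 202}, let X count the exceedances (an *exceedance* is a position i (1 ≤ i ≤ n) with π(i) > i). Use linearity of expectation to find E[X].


Write X = Σ_{i=1}^{202} X_i, where X_i = 1_{π(i) > i}.
For each fixed i, π(i) is uniform over {1, …, 202} (marginal of a uniform permutation), so P[π(i) > i] = (n − i)/n. Summing: Σ_{i=1}^{202} (n − i)/n = (0 + 1 + … + 201)/202 = 202(202 − 1)/(2·202) = (202 − 1)/2.
Hence E[X] = Σ_{i=1}^{202} (202 − i)/202 = 201/2 ≈ 100.500000.

E[X] = 201/2 = 100.500000.


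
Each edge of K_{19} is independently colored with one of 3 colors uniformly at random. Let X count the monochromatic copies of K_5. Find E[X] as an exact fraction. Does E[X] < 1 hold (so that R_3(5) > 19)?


E[X] = C(19, 5) · 3^{1 − 10} = 11628 · 3^{−9} = 11628/19683.
As a reduced fraction: E[X] = 1292/2187 ≈ 0.5908.
Is E[X] < 1? YES.
Since E[X] < 1, there exists a 3-coloring of K_{19} with no monochromatic K_5; hence R_3(5) > 19.

E[X] = 1292/2187 ≈ 0.5908; E[X] < 1, so R_3(5) > 19.


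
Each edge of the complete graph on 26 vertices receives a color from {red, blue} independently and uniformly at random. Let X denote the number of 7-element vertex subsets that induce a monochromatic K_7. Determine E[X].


Let X = Σ_S X_S over the C(26, 7) = 657800 subsets S of size 7, where X_S = 1 if the K_7 on S is monochromatic.
For a fixed S, the K_7 on S has C(7, 2) = 21 edges. P[all 21 edges red] = (1/2)^21, and likewise for blue, so P[monochromatic] = 2·(1/2)^21 = 2^{1 − 21} = 1/1048576.
By linearity: E[X] = C(26, 7) · 2^{1 − 21} = 657800 · 1/1048576 = 82225/131072.
Numerically: E[X] ≈ 0.6273.

E[X] = C(26,7)·2^(1−C(7,2)) = 82225/131072 ≈ 0.6273.


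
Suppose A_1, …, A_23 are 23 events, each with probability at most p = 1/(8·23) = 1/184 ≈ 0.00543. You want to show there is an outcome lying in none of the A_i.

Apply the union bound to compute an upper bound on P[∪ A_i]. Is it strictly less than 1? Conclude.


Union bound: P[∪_{i=1}^{23} A_i] ≤ Σ_i P[A_i] ≤ 23·p = 23·(1/184) = 1/8.
Numerically: 1/8 ≈ 0.12500.
Is 1/8 < 1? YES.
Since P[∪ A_i] ≤ 1/8 < 1, the complement has P[∩ A_i^c] ≥ 1 − 1/8 = 7/8 > 0, so some outcome avoids every A_i.

23·p = 1/8 ≈ 0.12500; existence CERTIFIED by the union bound.


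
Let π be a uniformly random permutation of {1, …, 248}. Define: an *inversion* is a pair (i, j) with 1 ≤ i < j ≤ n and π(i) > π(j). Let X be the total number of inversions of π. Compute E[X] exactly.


Write X = Σ X_I over the C(248, 2) = 30628 pairs i < j, with X_I the indicator of one inversion.
There are 30628 indicators.
For each fixed pair i < j, the values π(i) and π(j) are two distinct elements of {1, …, 248} in uniformly random order; by symmetry P[π(i) > π(j)] = 1/2.
By linearity: E[X] = 30628 · (1/2) = C(248, 2) · (1/2) = 30628/2 = 15314 ≈ 15314.00000.

E[X] = 15314 = 15314.00000.


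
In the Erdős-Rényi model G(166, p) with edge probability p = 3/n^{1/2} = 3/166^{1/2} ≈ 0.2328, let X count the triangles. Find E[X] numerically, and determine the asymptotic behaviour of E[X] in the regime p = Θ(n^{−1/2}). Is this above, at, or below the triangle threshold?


Number of potential triangles: C(166, 3) = 748660.
Each occurs with probability p³ ≈ (0.2328)³ ≈ 1.262414e-02.
By linearity: E[X] = C(166, 3)·p³ ≈ 748660 · 1.262414e-02 ≈ 9451.1850.
Since α = 1/2 < 1, p = c/n^{1/2} ≫ 1/n is above the triangle threshold p ~ 1/n. Asymptotically E[X] ~ (c³/6)·n^{3(1−α)} = (3³/6)·n^{1.5} → ∞; triangles are abundant w.h.p.

E[X] ≈ 9451.1850; in regime p = Θ(1/n^{1/2}) E[X] diverges (above the triangle threshold p ~ 1/n).


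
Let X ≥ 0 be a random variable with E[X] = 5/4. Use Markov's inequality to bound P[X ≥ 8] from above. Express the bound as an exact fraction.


μ = E[X] = 5/4, a = 8.
Markov: P[X ≥ 8] ≤ μ/a = (5/4)/8 = 5/32.
Numerically: ≈ 0.156250.
(Since a = 8 > μ = 1.250000, the bound 5/32 is < 1 and informative.)

P[X ≥ 8] ≤ 5/32 ≈ 0.156250.


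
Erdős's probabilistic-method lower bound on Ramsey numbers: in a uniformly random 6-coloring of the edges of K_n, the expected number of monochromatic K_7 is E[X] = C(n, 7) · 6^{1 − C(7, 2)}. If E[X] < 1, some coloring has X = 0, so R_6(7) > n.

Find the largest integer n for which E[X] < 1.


We need C(n, 7) · 6^{1 − 21} < 1, i.e. C(n, 7) < 6^{21 − 1} = 3656158440062976.
Check values of n near the boundary:
  n = 565: C(565, 7) = 3513212521235560; 3513212521235560 < 3656158440062976? YES
  n = 566: C(566, 7) = 3557206237959440; 3557206237959440 < 3656158440062976? YES
  n = 567: C(567, 7) = 3601671315933933; 3601671315933933 < 3656158440062976? YES
  n = 568: C(568, 7) = 3646611956239704; 3646611956239704 < 3656158440062976? YES
  n = 569: C(569, 7) = 3692032389858348; 3692032389858348 < 3656158440062976? NO
  n = 570: C(570, 7) = 3737936877831720; 3737936877831720 < 3656158440062976? NO
The largest n with C(n, 7) < 3656158440062976 is n = 568 (where E[X] = 16882462760369/16926659444736 ≈ 0.99739). Hence R_6(7) > 568, i.e. R_6(7) ≥ 569.

Largest n = 568; hence R_6(7) > 568.


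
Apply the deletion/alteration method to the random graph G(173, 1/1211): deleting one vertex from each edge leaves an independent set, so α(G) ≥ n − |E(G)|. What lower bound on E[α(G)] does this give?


E[|E(G)|] = C(173, 2)·p = 14878 · (1/1211) = 86/7.
E[α(G)] ≥ n − E[|E(G)|] = 173 − 86/7 = 1125/7.
Numerically: ≈ 160.7143.
(This is only a lower bound; the true E[α(G)] may be larger.)

E[α(G)] ≥ 1125/7 ≈ 160.7143.


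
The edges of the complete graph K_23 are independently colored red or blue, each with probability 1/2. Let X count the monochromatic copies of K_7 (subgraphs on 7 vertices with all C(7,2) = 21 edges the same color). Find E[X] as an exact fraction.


Let X = Σ_S X_S over the C(23, 7) = 245157 subsets S of size 7, where X_S = 1 if the K_7 on S is monochromatic.
For a fixed S, the K_7 on S has C(7, 2) = 21 edges. P[all 21 edges red] = (1/2)^21, and likewise for blue, so P[monochromatic] = 2·(1/2)^21 = 2^{1 − 21} = 1/1048576.
By linearity of expectation: E[X] = C(23, 7) · 2^{1 − 21} = 245157 · 1/1048576 = 245157/1048576.
Numerically: E[X] ≈ 0.233800.

E[X] = C(23,7)·2^(1−C(7,2)) = 245157/1048576 ≈ 0.233800.


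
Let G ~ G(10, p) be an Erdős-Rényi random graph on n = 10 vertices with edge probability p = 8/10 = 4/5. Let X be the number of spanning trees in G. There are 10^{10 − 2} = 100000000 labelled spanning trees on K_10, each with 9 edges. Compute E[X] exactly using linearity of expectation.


K_10 has 10^{10 − 2} = 100000000 labelled spanning trees.
For each such spanning tree H, let X_H = 1 if all 9 edges of H are present in G. Then P[X_H = 1] = p^{9} = (4/5)^{9} = 262144/1953125.
By linearity of expectation: E[X] = Σ_H E[X_H] = 100000000 · p^{9} = 100000000 · 262144/1953125 = 67108864/5.
Numerically: E[X] ≈ 1.3422e+07.

E[X] = 100000000 · (4/5)^{9} = 67108864/5 ≈ 1.3422e+07.


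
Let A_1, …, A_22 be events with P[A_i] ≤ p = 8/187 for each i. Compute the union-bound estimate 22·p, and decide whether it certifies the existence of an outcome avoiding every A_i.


Union bound: P[∪_{i=1}^{22} A_i] ≤ Σ_i P[A_i] ≤ 22·p = 22·(8/187) = 16/17.
Numerically: 16/17 ≈ 0.941.
Is 16/17 < 1? YES.
Since P[∪ A_i] ≤ 16/17 < 1, the complement has P[∩ A_i^c] ≥ 1 − 16/17 = 1/17 > 0, so some outcome avoids every A_i.

22·p = 16/17 ≈ 0.941; existence CERTIFIED by the union bound.


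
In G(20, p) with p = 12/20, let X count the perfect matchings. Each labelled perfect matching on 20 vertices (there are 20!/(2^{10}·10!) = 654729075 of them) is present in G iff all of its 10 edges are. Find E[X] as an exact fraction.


K_20 has 20!/(2^{10}·10!) = 654729075 labelled perfect matchings.
For each such perfect matching H, let X_H = 1 if all 10 edges of H are present in G. Then P[X_H = 1] = p^{10} = (3/5)^{10} = 59049/9765625.
By linearity of expectation: E[X] = Σ_H E[X_H] = 654729075 · p^{10} = 654729075 · 59049/9765625 = 1546443885987/390625.
Numerically: E[X] ≈ 3.959e+06.

E[X] = 654729075 · (3/5)^{10} = 1546443885987/390625 ≈ 3.959e+06.


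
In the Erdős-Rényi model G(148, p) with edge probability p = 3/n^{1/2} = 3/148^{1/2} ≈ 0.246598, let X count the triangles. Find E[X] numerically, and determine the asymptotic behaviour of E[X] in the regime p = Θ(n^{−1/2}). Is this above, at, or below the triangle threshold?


Number of potential triangles: C(148, 3) = 529396.
Each occurs with probability p³ ≈ (0.246598)³ ≈ 1.49958536e-02.
By linearity: E[X] = C(148, 3)·p³ ≈ 529396 · 1.49958536e-02 ≈ 7938.744897.
Since α = 1/2 < 1, p = c/n^{1/2} ≫ 1/n is above the triangle threshold p ~ 1/n. Asymptotically E[X] ~ (c³/6)·n^{3(1−α)} = (3³/6)·n^{1.5} → ∞; triangles are abundant w.h.p.

E[X] ≈ 7938.744897; in regime p = Θ(1/n^{1/2}) E[X] diverges (above the triangle threshold p ~ 1/n).


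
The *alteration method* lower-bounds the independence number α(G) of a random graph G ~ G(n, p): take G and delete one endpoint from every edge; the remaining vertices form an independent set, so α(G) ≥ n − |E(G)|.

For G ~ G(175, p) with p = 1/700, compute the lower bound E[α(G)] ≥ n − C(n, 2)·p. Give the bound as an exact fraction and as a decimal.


E[|E(G)|] = C(175, 2)·p = 15225 · (1/700) = 87/4.
E[α(G)] ≥ n − E[|E(G)|] = 175 − 87/4 = 613/4.
Numerically: ≈ 153.2500.
(This is only a lower bound; the true E[α(G)] may be larger.)

E[α(G)] ≥ 613/4 ≈ 153.2500.


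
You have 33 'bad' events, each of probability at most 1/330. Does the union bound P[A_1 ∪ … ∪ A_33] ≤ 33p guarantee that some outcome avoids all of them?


Union bound: P[∪_{i=1}^{33} A_i] ≤ Σ_i P[A_i] ≤ 33·p = 33·(1/330) = 1/10.
Numerically: 1/10 ≈ 0.100.
Is 1/10 < 1? YES.
Since P[∪ A_i] ≤ 1/10 < 1, the complement has P[∩ A_i^c] ≥ 1 − 1/10 = 9/10 > 0, so some outcome avoids every A_i.

33·p = 1/10 ≈ 0.100; existence CERTIFIED by the union bound.


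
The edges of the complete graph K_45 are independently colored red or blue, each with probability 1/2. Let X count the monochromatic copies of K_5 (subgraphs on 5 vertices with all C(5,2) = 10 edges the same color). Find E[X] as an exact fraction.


Let X = Σ_S X_S over the C(45, 5) = 1221759 subsets S of size 5, where X_S = 1 if the K_5 on S is monochromatic.
For a fixed S, the K_5 on S has C(5, 2) = 10 edges. P[all 10 edges red] = (1/2)^10, and likewise for blue, so P[monochromatic] = 2·(1/2)^10 = 2^{1 − 10} = 1/512.
Summing: E[X] = C(45, 5) · 2^{1 − 10} = 1221759 · 1/512 = 1221759/512.
Numerically: E[X] ≈ 2386.248047.

E[X] = C(45,5)·2^(1−C(5,2)) = 1221759/512 ≈ 2386.248047.


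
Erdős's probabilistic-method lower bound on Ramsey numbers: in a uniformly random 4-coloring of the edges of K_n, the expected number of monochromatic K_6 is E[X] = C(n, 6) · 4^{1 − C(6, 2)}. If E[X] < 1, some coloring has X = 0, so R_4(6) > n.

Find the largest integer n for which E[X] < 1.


We need C(n, 6) · 4^{1 − 15} < 1, i.e. C(n, 6) < 4^{15 − 1} = 268435456.
Check values of n near the boundary:
  n = 76: C(76, 6) = 218618940; 218618940 < 268435456? YES
  n = 77: C(77, 6) = 237093780; 237093780 < 268435456? YES
  n = 78: C(78, 6) = 256851595; 256851595 < 268435456? YES
  n = 79: C(79, 6) = 277962685; 277962685 < 268435456? NO
The largest n with C(n, 6) < 268435456 is n = 78 (where E[X] = 256851595/268435456 ≈ 0.956847). Hence R_4(6) > 78, i.e. R_4(6) ≥ 79.

Largest n = 78; hence R_4(6) > 78.


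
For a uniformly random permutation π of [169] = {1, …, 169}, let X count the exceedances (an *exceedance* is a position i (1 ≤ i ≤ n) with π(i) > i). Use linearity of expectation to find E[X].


Write X = Σ_{i=1}^{169} X_i, where X_i = 1_{π(i) > i}.
For each fixed i, π(i) is uniform over {1, …, 169} (marginal of a uniform permutation), so P[π(i) > i] = (n − i)/n. Summing: Σ_{i=1}^{169} (n − i)/n = (0 + 1 + … + 168)/169 = 169(169 − 1)/(2·169) = (169 − 1)/2.
Hence E[X] = Σ_{i=1}^{169} (169 − i)/169 = 84 ≈ 84.000.

E[X] = 84 = 84.000.


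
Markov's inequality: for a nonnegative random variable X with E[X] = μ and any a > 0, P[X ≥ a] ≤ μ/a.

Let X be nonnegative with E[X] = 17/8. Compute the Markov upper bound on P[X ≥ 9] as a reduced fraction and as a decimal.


μ = E[X] = 17/8, a = 9.
Markov: P[X ≥ 9] ≤ μ/a = (17/8)/9 = 17/72.
Numerically: ≈ 0.2361.
(Since a = 9 > μ = 2.1250, the bound 17/72 is < 1 and informative.)

P[X ≥ 9] ≤ 17/72 ≈ 0.2361.


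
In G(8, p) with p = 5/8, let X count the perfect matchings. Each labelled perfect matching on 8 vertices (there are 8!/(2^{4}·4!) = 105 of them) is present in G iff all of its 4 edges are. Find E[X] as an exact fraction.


K_8 has 8!/(2^{4}·4!) = 105 labelled perfect matchings.
For each such perfect matching H, let X_H = 1 if all 4 edges of H are present in G. Then P[X_H = 1] = p^{4} = (5/8)^{4} = 625/4096.
Summing the indicators: E[X] = Σ_H E[X_H] = 105 · p^{4} = 105 · 625/4096 = 65625/4096.
Numerically: E[X] ≈ 16.

E[X] = 105 · (5/8)^{4} = 65625/4096 ≈ 16.


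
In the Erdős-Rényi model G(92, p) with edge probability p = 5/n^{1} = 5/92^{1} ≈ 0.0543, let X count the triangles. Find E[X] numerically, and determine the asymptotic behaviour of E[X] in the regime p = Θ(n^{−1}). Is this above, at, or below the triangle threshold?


Number of potential triangles: C(92, 3) = 125580.
Each occurs with probability p³ ≈ (0.0543)³ ≈ 1.60526e-04.
By linearity: E[X] = C(92, 3)·p³ ≈ 125580 · 1.60526e-04 ≈ 20.159.
Here α = 1, so p = 5/n is exactly at the triangle threshold p ~ 1/n. Asymptotically E[X] → c³/6 = 5³/6 = 125/6 ≈ 20.833, a bounded constant. In this regime the triangle count is asymptotically Poisson(c³/6).

E[X] ≈ 20.159; in regime p = Θ(1/n^{1}) E[X] stays bounded (at the triangle threshold p ~ 1/n).


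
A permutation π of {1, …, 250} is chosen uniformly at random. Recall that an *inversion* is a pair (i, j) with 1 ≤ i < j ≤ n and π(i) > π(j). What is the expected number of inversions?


Write X = Σ X_I over the C(250, 2) = 31125 pairs i < j, with X_I the indicator of one inversion.
There are 31125 indicators.
For each fixed pair i < j, the values π(i) and π(j) are two distinct elements of {1, …, 250} in uniformly random order; by symmetry P[π(i) > π(j)] = 1/2.
By linearity: E[X] = 31125 · (1/2) = C(250, 2) · (1/2) = 31125/2 = 31125/2 ≈ 15562.5000.

E[X] = 31125/2 = 15562.5000.


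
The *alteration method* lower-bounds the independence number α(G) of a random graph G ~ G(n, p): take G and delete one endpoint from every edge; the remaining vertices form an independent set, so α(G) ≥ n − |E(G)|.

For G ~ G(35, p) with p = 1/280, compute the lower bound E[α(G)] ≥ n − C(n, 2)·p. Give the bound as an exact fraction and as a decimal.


E[|E(G)|] = C(35, 2)·p = 595 · (1/280) = 17/8.
E[α(G)] ≥ n − E[|E(G)|] = 35 − 17/8 = 263/8.
Numerically: ≈ 32.8750.
(This is only a lower bound; the true E[α(G)] may be larger.)

E[α(G)] ≥ 263/8 ≈ 32.8750.


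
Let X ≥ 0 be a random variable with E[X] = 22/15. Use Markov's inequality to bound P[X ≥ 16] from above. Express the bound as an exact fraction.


μ = E[X] = 22/15, a = 16.
Markov: P[X ≥ 16] ≤ μ/a = (22/15)/16 = 11/120.
Numerically: ≈ 0.091667.
(Since a = 16 > μ = 1.466667, the bound 11/120 is < 1 and informative.)

P[X ≥ 16] ≤ 11/120 ≈ 0.091667.


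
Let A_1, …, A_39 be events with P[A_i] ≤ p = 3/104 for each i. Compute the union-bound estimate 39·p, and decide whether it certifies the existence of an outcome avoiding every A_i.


Union bound: P[∪_{i=1}^{39} A_i] ≤ Σ_i P[A_i] ≤ 39·p = 39·(3/104) = 9/8.
Numerically: 9/8 ≈ 1.125000.
Is 9/8 < 1? NO.
Since the bound 9/8 is ≥ 1, the union bound is uninformative here; it does NOT by itself certify existence.

39·p = 9/8 ≈ 1.125000; existence NOT certified by the union bound.


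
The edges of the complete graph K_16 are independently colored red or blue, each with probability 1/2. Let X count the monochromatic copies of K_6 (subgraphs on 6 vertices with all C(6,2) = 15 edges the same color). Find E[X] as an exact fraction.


Let X = Σ_S X_S over the C(16, 6) = 8008 subsets S of size 6, where X_S = 1 if the K_6 on S is monochromatic.
For a fixed S, the K_6 on S has C(6, 2) = 15 edges. P[all 15 edges red] = (1/2)^15, and likewise for blue, so P[monochromatic] = 2·(1/2)^15 = 2^{1 − 15} = 1/16384.
Summing: E[X] = C(16, 6) · 2^{1 − 15} = 8008 · 1/16384 = 1001/2048.
Numerically: E[X] ≈ 0.488770.

E[X] = C(16,6)·2^(1−C(6,2)) = 1001/2048 ≈ 0.488770.


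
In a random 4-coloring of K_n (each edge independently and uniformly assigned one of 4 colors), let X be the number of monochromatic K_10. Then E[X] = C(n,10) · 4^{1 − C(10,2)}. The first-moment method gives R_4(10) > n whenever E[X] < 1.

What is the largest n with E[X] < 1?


We need C(n, 10) · 4^{1 − 45} < 1, i.e. C(n, 10) < 4^{45 − 1} = 309485009821345068724781056.
Check values of n near the boundary:
  n = 2018: C(2018, 10) = 301820606687612220663963508; 301820606687612220663963508 < 309485009821345068724781056? YES
  n = 2019: C(2019, 10) = 303322949179835278009229628; 303322949179835278009229628 < 309485009821345068724781056? YES
  n = 2020: C(2020, 10) = 304832018578739931133653656; 304832018578739931133653656 < 309485009821345068724781056? YES
  n = 2021: C(2021, 10) = 306347841644770462864800616; 306347841644770462864800616 < 309485009821345068724781056? YES
  n = 2022: C(2022, 10) = 307870445231474093395937796; 307870445231474093395937796 < 309485009821345068724781056? YES
  n = 2023: C(2023, 10) = 309399856285778485315440716; 309399856285778485315440716 < 309485009821345068724781056? YES
  n = 2024: C(2024, 10) = 310936101848269937576192656; 310936101848269937576192656 < 309485009821345068724781056? NO
  n = 2025: C(2025, 10) = 312479209053472269772600560; 312479209053472269772600560 < 309485009821345068724781056? NO
The largest n with C(n, 10) < 309485009821345068724781056 is n = 2023 (where E[X] = 77349964071444621328860179/77371252455336267181195264 ≈ 0.9997). Hence R_4(10) > 2023, i.e. R_4(10) ≥ 2024.

Largest n = 2023; hence R_4(10) > 2023.


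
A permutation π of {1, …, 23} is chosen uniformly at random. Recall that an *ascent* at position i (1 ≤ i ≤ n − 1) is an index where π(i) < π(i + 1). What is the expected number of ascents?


Write X = Σ X_I over i = 1, …, 22, with X_I the indicator of one ascent.
There are 22 indicators.
For each fixed i, the pair (π(i), π(i+1)) is a uniformly random ordered pair of distinct values from {1, …, 23}; by symmetry P[π(i) < π(i+1)] = 1/2.
By linearity: E[X] = 22 · (1/2) = (23 − 1) · (1/2) = 11 ≈ 11.000000.

E[X] = 11 = 11.000000.


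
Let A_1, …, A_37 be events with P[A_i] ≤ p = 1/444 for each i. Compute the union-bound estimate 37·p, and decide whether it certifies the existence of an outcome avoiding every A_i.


Union bound: P[∪_{i=1}^{37} A_i] ≤ Σ_i P[A_i] ≤ 37·p = 37·(1/444) = 1/12.
Numerically: 1/12 ≈ 0.08333.
Is 1/12 < 1? YES.
Since P[∪ A_i] ≤ 1/12 < 1, the complement has P[∩ A_i^c] ≥ 1 − 1/12 = 11/12 > 0, so some outcome avoids every A_i.

37·p = 1/12 ≈ 0.08333; existence CERTIFIED by the union bound.


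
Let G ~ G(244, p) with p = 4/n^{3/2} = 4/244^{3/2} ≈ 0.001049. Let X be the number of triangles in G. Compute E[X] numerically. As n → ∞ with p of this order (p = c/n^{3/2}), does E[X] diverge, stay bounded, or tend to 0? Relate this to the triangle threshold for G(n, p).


Number of potential triangles: C(244, 3) = 2391444.
Each occurs with probability p³ ≈ (0.001049)³ ≈ 1.155915e-09.
By linearity: E[X] = C(244, 3)·p³ ≈ 2391444 · 1.155915e-09 ≈ 0.0028.
Since α = 3/2 > 1, p = c/n^{3/2} = o(1/n) is below the triangle threshold p ~ 1/n. Asymptotically E[X] ~ (c³/6)·n^{3(1−α)} = (4³/6)·n^{-1.5} → 0, so by Markov's inequality G has no triangles w.h.p.

E[X] ≈ 0.0028; in regime p = Θ(1/n^{3/2}) E[X] tends to 0 (below the triangle threshold p ~ 1/n).


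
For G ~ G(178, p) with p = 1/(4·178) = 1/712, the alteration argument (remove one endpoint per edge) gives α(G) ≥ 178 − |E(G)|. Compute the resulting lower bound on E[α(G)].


E[|E(G)|] = C(178, 2)·p = 15753 · (1/712) = 177/8.
E[α(G)] ≥ n − E[|E(G)|] = 178 − 177/8 = 1247/8.
Numerically: ≈ 155.87500.
(This is only a lower bound; the true E[α(G)] may be larger.)

E[α(G)] ≥ 1247/8 ≈ 155.87500.


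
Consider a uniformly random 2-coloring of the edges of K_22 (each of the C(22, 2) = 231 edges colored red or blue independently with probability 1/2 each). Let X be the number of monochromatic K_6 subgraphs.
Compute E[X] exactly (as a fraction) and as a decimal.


Let X = Σ_S X_S over the C(22, 6) = 74613 subsets S of size 6, where X_S = 1 if the K_6 on S is monochromatic.
For a fixed S, the K_6 on S has C(6, 2) = 15 edges. P[all 15 edges red] = (1/2)^15, and likewise for blue, so P[monochromatic] = 2·(1/2)^15 = 2^{1 − 15} = 1/16384.
By linearity: E[X] = C(22, 6) · 2^{1 − 15} = 74613 · 1/16384 = 74613/16384.
Numerically: E[X] ≈ 4.55402.

E[X] = C(22,6)·2^(1−C(6,2)) = 74613/16384 ≈ 4.55402.


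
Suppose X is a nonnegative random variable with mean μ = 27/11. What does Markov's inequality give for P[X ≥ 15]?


μ = E[X] = 27/11, a = 15.
Markov: P[X ≥ 15] ≤ μ/a = (27/11)/15 = 9/55.
Numerically: ≈ 0.1636.
(Since a = 15 > μ = 2.4545, the bound 9/55 is < 1 and informative.)

P[X ≥ 15] ≤ 9/55 ≈ 0.1636.


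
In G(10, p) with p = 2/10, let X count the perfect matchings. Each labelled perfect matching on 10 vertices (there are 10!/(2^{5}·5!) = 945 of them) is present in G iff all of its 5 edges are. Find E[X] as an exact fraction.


K_10 has 10!/(2^{5}·5!) = 945 labelled perfect matchings.
For each such perfect matching H, let X_H = 1 if all 5 edges of H are present in G. Then P[X_H = 1] = p^{5} = (1/5)^{5} = 1/3125.
By linearity of expectation: E[X] = Σ_H E[X_H] = 945 · p^{5} = 945 · 1/3125 = 189/625.
Numerically: E[X] ≈ 0.3024.

E[X] = 945 · (1/5)^{5} = 189/625 ≈ 0.3024.


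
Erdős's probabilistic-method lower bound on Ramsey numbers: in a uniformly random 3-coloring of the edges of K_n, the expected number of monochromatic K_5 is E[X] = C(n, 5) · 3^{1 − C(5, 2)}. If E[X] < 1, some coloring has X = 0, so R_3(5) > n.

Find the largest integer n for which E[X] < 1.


We need C(n, 5) · 3^{1 − 10} < 1, i.e. C(n, 5) < 3^{10 − 1} = 19683.
Check values of n near the boundary:
  n = 18: C(18, 5) = 8568; 8568 < 19683? YES
  n = 19: C(19, 5) = 11628; 11628 < 19683? YES
  n = 20: C(20, 5) = 15504; 15504 < 19683? YES
  n = 21: C(21, 5) = 20349; 20349 < 19683? NO
  n = 22: C(22, 5) = 26334; 26334 < 19683? NO
The largest n with C(n, 5) < 19683 is n = 20 (where E[X] = 5168/6561 ≈ 0.7877). Hence R_3(5) > 20, i.e. R_3(5) ≥ 21.

Largest n = 20; hence R_3(5) > 20.


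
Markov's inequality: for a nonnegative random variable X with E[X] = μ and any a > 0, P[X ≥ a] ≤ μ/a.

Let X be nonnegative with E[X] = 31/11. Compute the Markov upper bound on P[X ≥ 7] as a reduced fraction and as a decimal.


μ = E[X] = 31/11, a = 7.
Markov: P[X ≥ 7] ≤ μ/a = (31/11)/7 = 31/77.
Numerically: ≈ 0.4026.
(Since a = 7 > μ = 2.8182, the bound 31/77 is < 1 and informative.)

P[X ≥ 7] ≤ 31/77 ≈ 0.4026.


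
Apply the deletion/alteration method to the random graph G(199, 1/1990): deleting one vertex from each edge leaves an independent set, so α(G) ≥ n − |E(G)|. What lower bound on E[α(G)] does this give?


E[|E(G)|] = C(199, 2)·p = 19701 · (1/1990) = 99/10.
E[α(G)] ≥ n − E[|E(G)|] = 199 − 99/10 = 1891/10.
Numerically: ≈ 189.100.
(This is only a lower bound; the true E[α(G)] may be larger.)

E[α(G)] ≥ 1891/10 ≈ 189.100.


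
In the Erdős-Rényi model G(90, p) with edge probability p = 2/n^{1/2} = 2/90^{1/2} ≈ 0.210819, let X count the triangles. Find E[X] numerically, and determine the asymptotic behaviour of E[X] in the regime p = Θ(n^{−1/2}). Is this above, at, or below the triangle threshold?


Number of potential triangles: C(90, 3) = 117480.
Each occurs with probability p³ ≈ (0.210819)³ ≈ 9.36971159e-03.
By linearity: E[X] = C(90, 3)·p³ ≈ 117480 · 9.36971159e-03 ≈ 1100.753717.
Since α = 1/2 < 1, p = c/n^{1/2} ≫ 1/n is above the triangle threshold p ~ 1/n. Asymptotically E[X] ~ (c³/6)·n^{3(1−α)} = (2³/6)·n^{1.5} → ∞; triangles are abundant w.h.p.

E[X] ≈ 1100.753717; in regime p = Θ(1/n^{1/2}) E[X] diverges (above the triangle threshold p ~ 1/n).


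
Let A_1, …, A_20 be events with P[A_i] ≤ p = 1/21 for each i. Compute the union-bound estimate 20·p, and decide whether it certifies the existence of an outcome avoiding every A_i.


Union bound: P[∪_{i=1}^{20} A_i] ≤ Σ_i P[A_i] ≤ 20·p = 20·(1/21) = 20/21.
Numerically: 20/21 ≈ 0.952.
Is 20/21 < 1? YES.
Since P[∪ A_i] ≤ 20/21 < 1, the complement has P[∩ A_i^c] ≥ 1 − 20/21 = 1/21 > 0, so some outcome avoids every A_i.

20·p = 20/21 ≈ 0.952; existence CERTIFIED by the union bound.


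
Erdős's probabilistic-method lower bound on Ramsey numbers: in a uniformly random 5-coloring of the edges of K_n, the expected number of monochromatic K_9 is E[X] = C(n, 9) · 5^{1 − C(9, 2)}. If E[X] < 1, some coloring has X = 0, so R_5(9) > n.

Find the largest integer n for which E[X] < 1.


We need C(n, 9) · 5^{1 − 36} < 1, i.e. C(n, 9) < 5^{36 − 1} = 2910383045673370361328125.
Check values of n near the boundary:
  n = 2170: C(2170, 9) = 2891746779868845075610510; 2891746779868845075610510 < 2910383045673370361328125? YES
  n = 2171: C(2171, 9) = 2903784578674959601827205; 2903784578674959601827205 < 2910383045673370361328125? YES
  n = 2172: C(2172, 9) = 2915866900084148060642020; 2915866900084148060642020 < 2910383045673370361328125? NO
The largest n with C(n, 9) < 2910383045673370361328125 is n = 2171 (where E[X] = 580756915734991920365441/582076609134674072265625 ≈ 0.9977). Hence R_5(9) > 2171, i.e. R_5(9) ≥ 2172.

Largest n = 2171; hence R_5(9) > 2171.
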